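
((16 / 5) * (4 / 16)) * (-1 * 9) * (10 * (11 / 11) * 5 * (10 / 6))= -600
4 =4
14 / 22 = 7 / 11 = 0.64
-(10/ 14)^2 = -25/ 49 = -0.51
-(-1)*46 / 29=46 / 29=1.59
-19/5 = -3.80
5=5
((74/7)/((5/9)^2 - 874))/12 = -999/990766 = -0.00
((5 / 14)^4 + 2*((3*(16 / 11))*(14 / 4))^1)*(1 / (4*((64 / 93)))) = 1201062543 / 108179456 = 11.10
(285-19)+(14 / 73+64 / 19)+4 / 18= 3367694 / 12483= 269.78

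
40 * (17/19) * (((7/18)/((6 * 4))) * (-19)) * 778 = -231455/27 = -8572.41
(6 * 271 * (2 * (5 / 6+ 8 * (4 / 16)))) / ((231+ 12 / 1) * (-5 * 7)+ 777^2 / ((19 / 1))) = 87533 / 221067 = 0.40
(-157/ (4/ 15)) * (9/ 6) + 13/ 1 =-6961/ 8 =-870.12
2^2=4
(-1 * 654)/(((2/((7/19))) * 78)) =-763/494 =-1.54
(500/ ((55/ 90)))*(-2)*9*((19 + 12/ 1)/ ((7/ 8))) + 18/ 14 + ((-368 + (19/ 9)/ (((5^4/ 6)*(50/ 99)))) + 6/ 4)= -1256378700317/ 2406250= -522131.41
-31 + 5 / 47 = -30.89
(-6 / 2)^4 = 81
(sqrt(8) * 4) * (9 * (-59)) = -4248 * sqrt(2) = -6007.58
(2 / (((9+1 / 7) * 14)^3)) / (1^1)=1 / 1048576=0.00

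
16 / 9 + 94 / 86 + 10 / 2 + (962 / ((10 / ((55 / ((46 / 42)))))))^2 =4777769833561 / 204723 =23337728.70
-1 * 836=-836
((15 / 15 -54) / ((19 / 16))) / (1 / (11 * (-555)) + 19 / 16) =-82832640 / 2203601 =-37.59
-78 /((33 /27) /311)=-218322 /11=-19847.45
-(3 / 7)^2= -9 / 49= -0.18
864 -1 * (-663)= 1527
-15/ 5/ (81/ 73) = -2.70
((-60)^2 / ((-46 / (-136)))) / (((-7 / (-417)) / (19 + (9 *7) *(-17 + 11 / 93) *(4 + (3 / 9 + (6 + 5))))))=-51546206001600 / 4991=-10327831296.65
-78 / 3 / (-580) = 13 / 290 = 0.04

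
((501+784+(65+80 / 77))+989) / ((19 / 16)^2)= 46126848 / 27797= 1659.42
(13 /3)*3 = 13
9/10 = 0.90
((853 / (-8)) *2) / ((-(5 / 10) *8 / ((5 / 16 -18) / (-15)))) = 241399 / 3840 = 62.86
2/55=0.04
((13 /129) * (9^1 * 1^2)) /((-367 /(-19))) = 741 /15781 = 0.05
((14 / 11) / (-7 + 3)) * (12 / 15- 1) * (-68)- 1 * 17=-1173 / 55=-21.33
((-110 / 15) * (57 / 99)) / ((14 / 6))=-38 / 21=-1.81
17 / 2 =8.50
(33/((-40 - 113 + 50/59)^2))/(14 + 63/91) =0.00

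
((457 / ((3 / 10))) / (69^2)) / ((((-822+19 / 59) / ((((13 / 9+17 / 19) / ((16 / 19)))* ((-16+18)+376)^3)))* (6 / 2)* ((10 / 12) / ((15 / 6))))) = -1498226058000 / 25645391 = -58420.87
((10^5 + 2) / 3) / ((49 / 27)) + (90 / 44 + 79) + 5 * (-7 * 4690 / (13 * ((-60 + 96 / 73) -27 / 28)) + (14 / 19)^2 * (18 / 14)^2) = 86562494552609 / 4637707074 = 18664.93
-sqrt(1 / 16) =-1 / 4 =-0.25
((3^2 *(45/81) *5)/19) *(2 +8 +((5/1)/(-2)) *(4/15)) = 700/57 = 12.28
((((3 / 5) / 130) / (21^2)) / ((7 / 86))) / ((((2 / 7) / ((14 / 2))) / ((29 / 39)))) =1247 / 532350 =0.00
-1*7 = -7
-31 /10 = -3.10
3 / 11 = 0.27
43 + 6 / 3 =45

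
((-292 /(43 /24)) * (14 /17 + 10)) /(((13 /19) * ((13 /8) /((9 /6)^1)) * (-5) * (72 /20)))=16333312 /123539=132.21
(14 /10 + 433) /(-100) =-543 /125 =-4.34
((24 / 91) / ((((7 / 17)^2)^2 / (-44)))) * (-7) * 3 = 264594528 / 31213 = 8477.06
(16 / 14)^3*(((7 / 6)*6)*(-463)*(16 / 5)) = -3792896 / 245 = -15481.21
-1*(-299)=299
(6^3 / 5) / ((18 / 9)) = 108 / 5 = 21.60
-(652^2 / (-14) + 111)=211775 / 7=30253.57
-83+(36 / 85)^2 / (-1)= -600971 / 7225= -83.18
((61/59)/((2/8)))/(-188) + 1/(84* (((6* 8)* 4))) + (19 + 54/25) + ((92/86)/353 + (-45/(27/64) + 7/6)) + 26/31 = -43940677705503151/526108414406400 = -83.52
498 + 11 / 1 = 509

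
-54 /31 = -1.74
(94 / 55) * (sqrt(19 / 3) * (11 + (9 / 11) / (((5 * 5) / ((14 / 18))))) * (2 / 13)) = 570016 * sqrt(57) / 589875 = 7.30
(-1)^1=-1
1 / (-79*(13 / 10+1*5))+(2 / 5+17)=17.40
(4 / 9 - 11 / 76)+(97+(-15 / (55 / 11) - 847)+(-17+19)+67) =-467651 / 684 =-683.70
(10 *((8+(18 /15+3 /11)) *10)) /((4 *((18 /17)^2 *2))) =752845 /7128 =105.62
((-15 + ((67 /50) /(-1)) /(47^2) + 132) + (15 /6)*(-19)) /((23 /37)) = 111.80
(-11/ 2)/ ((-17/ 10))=55/ 17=3.24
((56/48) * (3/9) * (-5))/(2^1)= -35/36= -0.97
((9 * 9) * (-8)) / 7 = -648 / 7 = -92.57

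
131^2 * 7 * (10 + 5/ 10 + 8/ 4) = 3003175/ 2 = 1501587.50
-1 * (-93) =93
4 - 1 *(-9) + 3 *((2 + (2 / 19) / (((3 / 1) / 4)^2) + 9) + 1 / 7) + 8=21941 / 399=54.99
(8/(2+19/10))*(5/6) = 200/117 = 1.71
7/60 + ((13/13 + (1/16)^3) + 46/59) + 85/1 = 314996597/3624960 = 86.90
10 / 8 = 5 / 4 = 1.25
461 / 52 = 8.87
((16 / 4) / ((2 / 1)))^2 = 4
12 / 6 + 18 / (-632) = 623 / 316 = 1.97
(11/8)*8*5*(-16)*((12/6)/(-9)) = 1760/9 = 195.56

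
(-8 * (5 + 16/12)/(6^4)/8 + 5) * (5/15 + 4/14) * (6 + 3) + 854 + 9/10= 882.73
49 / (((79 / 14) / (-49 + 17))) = -21952 / 79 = -277.87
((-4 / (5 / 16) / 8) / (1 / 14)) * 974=-109088 / 5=-21817.60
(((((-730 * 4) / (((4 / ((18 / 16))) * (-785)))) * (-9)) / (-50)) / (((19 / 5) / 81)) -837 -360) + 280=-108937487 / 119320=-912.99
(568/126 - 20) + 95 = 5009/63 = 79.51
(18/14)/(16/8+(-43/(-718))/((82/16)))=14719/23030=0.64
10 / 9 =1.11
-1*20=-20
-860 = -860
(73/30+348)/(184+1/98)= 515137/270495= 1.90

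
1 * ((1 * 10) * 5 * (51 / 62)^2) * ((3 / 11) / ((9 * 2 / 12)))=65025 / 10571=6.15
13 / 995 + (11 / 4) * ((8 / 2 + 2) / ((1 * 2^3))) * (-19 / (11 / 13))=-737087 / 15920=-46.30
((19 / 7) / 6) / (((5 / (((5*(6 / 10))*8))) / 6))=456 / 35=13.03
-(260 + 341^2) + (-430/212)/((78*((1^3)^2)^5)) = -963561203/8268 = -116541.03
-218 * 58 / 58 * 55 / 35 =-2398 / 7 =-342.57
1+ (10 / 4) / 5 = 3 / 2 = 1.50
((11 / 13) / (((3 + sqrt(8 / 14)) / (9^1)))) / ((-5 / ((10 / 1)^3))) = -415800 / 767 + 39600 * sqrt(7) / 767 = -405.51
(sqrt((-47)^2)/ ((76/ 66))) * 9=13959/ 38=367.34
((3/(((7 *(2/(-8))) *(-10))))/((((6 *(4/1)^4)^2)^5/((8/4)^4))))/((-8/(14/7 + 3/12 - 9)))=1/31586040102366477714051154575360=0.00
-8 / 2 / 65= -4 / 65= -0.06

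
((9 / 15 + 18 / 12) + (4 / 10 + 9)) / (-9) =-23 / 18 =-1.28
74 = 74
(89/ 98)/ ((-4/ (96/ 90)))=-178/ 735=-0.24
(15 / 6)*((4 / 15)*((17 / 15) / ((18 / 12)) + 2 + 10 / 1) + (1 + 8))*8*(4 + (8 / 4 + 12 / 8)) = 16742 / 9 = 1860.22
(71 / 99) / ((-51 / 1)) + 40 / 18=11149 / 5049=2.21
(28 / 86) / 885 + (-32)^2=38968334 / 38055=1024.00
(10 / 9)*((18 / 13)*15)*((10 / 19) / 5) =600 / 247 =2.43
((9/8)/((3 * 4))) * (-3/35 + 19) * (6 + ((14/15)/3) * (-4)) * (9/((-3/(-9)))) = 318753/1400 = 227.68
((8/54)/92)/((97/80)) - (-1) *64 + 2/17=65659690/1024029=64.12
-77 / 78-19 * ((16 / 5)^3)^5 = -1708629672177200734057 / 2380371093750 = -717799706.38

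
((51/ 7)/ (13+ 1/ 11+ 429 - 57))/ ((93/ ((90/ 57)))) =935/ 2910838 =0.00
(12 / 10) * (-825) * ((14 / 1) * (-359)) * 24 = 119417760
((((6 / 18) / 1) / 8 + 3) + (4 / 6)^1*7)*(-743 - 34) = -47915 / 8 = -5989.38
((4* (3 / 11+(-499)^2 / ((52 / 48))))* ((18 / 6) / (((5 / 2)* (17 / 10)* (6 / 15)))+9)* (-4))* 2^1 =-192476009376 / 2431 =-79175651.74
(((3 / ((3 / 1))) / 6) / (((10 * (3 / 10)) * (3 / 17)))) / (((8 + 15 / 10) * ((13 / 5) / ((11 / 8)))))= 0.02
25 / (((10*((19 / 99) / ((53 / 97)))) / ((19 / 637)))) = 26235 / 123578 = 0.21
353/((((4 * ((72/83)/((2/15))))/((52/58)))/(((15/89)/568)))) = 380887/105552576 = 0.00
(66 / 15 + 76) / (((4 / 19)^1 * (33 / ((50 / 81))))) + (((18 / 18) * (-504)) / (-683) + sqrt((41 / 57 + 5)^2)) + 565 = 6690076702 / 11562507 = 578.60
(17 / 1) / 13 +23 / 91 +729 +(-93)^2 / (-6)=-129391 / 182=-710.94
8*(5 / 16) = 5 / 2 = 2.50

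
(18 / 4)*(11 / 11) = 9 / 2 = 4.50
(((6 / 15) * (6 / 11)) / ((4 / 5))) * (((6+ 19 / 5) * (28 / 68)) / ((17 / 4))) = 4116 / 15895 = 0.26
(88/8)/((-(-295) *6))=11/1770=0.01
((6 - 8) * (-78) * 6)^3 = 820025856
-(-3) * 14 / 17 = 42 / 17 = 2.47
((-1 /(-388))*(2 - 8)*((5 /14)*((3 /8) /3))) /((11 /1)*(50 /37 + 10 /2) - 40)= -111 /4801888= -0.00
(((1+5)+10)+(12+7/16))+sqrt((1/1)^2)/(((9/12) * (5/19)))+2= 8521/240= 35.50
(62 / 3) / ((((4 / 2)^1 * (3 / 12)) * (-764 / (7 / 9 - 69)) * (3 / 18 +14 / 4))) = 19034 / 18909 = 1.01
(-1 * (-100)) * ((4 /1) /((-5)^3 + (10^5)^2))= 16 /399999995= 0.00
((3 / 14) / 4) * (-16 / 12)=-1 / 14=-0.07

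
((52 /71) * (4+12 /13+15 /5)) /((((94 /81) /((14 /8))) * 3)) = 2.92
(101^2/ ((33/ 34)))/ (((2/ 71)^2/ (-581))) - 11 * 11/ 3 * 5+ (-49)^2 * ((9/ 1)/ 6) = -84651187828/ 11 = -7695562529.82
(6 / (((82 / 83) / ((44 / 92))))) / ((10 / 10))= 2739 / 943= 2.90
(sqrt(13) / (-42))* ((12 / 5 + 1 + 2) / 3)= -3* sqrt(13) / 70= -0.15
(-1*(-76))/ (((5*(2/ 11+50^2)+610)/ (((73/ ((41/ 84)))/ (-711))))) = -427196/ 350346435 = -0.00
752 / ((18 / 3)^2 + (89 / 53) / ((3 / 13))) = 119568 / 6881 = 17.38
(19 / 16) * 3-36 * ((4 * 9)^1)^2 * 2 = -1492935 / 16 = -93308.44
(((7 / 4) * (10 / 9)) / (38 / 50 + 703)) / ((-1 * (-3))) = 875 / 950076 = 0.00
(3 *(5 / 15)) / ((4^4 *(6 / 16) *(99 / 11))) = 1 / 864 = 0.00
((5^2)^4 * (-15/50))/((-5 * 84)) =15625/56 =279.02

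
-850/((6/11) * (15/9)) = -935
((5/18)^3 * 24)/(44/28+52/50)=21875/111051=0.20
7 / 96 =0.07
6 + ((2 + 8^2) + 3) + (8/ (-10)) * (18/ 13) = 4803/ 65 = 73.89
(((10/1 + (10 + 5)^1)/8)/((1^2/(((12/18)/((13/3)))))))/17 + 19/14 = 8573/6188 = 1.39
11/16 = 0.69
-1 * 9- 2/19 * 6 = -183/19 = -9.63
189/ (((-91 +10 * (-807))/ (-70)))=13230/ 8161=1.62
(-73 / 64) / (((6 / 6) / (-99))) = 7227 / 64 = 112.92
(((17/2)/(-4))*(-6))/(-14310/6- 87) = -17/3296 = -0.01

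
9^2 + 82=163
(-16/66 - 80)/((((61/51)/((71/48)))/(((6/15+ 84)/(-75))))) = 84298087/754875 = 111.67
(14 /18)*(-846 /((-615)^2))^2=61852 /15894905625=0.00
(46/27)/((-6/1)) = -23/81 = -0.28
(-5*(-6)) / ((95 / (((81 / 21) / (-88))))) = -81 / 5852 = -0.01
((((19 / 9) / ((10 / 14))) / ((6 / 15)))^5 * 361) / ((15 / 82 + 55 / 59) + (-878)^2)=5191624043675041 / 503373112228944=10.31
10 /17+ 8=146 /17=8.59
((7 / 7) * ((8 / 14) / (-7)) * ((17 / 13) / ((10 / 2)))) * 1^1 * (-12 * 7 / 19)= 816 / 8645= 0.09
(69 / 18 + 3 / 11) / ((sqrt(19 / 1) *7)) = 271 *sqrt(19) / 8778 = 0.13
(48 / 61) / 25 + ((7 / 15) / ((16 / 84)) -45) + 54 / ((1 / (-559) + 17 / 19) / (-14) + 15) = -263523113269 / 6773824300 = -38.90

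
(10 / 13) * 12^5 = 191409.23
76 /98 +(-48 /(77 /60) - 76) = -60706 /539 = -112.63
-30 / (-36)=5 / 6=0.83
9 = 9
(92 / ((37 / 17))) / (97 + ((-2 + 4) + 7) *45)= 782 / 9287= 0.08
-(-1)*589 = 589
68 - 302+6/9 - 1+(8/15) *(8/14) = -8191/35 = -234.03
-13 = -13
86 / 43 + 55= 57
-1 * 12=-12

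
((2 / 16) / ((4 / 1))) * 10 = 0.31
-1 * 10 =-10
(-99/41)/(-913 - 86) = 0.00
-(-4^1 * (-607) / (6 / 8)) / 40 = -1214 / 15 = -80.93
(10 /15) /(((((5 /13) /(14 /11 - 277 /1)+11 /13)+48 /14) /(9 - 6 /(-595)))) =70459623 /50126710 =1.41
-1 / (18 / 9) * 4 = -2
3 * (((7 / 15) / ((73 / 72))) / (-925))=-504 / 337625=-0.00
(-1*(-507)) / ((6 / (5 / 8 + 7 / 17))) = 87.61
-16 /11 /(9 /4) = -64 /99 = -0.65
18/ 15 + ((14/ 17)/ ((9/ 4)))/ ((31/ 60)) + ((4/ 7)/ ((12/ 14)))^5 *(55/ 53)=69401798/ 33936165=2.05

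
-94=-94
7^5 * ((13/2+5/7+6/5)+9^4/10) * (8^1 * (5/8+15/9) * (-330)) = -67569374180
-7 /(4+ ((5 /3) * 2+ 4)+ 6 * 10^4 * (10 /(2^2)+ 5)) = -3 /192862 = -0.00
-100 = -100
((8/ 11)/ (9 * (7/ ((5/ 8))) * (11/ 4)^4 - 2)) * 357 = 26880/ 596629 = 0.05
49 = 49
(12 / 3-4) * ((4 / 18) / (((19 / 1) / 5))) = 0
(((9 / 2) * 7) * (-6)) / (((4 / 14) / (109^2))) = -15718563 / 2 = -7859281.50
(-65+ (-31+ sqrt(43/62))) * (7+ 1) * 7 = -5376+ 28 * sqrt(2666)/31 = -5329.36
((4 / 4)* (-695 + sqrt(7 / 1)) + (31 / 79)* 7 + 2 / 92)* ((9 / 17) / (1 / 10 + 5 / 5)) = -113200605 / 339779 + 90* sqrt(7) / 187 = -331.89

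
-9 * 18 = -162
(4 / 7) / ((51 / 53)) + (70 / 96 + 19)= 38695 / 1904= 20.32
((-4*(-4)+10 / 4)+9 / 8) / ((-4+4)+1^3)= 157 / 8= 19.62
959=959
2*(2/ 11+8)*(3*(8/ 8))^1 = 540/ 11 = 49.09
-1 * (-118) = 118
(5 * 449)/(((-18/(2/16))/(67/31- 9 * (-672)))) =-421060975/4464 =-94323.70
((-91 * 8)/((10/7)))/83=-2548/415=-6.14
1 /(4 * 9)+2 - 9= -251 /36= -6.97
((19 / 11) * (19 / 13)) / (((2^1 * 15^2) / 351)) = 1083 / 550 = 1.97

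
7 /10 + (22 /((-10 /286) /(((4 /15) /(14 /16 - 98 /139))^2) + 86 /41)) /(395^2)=52793123615586433 /75411456737037350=0.70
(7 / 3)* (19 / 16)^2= 3.29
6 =6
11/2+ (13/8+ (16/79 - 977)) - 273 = -785369/632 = -1242.67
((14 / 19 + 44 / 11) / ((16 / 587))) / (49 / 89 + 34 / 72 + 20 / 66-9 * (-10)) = 232742565 / 122310106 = 1.90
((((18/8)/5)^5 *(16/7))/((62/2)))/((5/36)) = 531441/54250000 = 0.01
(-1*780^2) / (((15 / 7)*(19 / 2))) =-567840 / 19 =-29886.32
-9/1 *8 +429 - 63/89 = 31710/89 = 356.29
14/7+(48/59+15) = 1051/59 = 17.81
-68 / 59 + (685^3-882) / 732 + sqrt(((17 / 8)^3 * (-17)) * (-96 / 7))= 289 * sqrt(21) / 28 + 18963626561 / 43188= 439142.11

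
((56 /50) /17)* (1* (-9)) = -0.59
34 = 34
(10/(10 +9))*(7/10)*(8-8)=0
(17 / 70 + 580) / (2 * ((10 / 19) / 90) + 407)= 6945507 / 4871930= 1.43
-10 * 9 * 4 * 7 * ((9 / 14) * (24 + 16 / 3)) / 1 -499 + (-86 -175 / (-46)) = -2212655 / 46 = -48101.20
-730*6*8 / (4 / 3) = -26280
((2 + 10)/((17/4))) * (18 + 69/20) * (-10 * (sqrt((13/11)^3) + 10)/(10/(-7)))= 42588 * sqrt(143)/935 + 72072/17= 4784.21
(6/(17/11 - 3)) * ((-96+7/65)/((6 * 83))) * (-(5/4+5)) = -342815/69056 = -4.96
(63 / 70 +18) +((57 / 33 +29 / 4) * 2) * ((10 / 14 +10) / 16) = 380973 / 12320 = 30.92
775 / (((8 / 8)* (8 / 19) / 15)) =220875 / 8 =27609.38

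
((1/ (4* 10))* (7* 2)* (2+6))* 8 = 112/ 5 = 22.40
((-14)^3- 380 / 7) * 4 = -11193.14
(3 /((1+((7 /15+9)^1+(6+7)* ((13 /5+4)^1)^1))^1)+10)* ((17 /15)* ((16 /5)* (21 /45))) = 1378972 /81225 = 16.98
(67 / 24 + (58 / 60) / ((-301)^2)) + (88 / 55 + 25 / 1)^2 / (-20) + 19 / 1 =-3692803259 / 271803000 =-13.59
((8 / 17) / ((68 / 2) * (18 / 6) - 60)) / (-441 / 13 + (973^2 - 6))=26 / 2196792003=0.00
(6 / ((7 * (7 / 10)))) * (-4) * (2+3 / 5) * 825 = -514800 / 49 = -10506.12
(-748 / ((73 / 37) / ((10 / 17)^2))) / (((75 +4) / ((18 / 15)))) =-195360 / 98039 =-1.99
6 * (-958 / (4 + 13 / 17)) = -32572 / 27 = -1206.37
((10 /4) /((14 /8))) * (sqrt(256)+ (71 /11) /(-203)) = 356570 /15631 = 22.81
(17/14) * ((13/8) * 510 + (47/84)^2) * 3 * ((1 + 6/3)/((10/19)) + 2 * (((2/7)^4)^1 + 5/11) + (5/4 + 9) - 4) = 676192049632537/17393228160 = 38876.74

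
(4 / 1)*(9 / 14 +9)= 38.57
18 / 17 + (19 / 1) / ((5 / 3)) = 1059 / 85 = 12.46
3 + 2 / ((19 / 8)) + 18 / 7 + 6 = 1651 / 133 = 12.41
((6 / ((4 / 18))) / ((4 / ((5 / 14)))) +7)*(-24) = -1581 / 7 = -225.86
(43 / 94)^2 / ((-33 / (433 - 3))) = -397535 / 145794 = -2.73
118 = 118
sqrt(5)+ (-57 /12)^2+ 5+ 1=sqrt(5)+ 457 /16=30.80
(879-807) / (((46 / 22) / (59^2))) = 2756952 / 23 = 119867.48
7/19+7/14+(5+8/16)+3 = 178/19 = 9.37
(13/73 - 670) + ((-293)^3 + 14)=-1836272136/73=-25154412.82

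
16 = 16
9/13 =0.69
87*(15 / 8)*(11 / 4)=14355 / 32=448.59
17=17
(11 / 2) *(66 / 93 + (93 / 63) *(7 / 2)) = 12023 / 372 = 32.32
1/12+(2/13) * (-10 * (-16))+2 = 4165/156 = 26.70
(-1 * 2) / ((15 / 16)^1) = -32 / 15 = -2.13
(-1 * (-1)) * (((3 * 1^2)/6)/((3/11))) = 11/6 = 1.83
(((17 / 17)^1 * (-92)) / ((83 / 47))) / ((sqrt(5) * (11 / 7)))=-30268 * sqrt(5) / 4565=-14.83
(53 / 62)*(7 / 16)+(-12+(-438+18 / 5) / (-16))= 15.52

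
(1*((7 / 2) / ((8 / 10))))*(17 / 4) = 595 / 32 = 18.59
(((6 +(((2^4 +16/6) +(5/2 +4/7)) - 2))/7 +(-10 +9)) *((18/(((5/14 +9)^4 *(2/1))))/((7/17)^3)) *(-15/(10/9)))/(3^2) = -0.07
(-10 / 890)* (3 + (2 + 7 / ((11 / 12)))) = -139 / 979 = -0.14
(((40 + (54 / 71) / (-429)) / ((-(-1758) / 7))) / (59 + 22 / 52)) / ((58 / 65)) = 18477641 / 6151717539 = 0.00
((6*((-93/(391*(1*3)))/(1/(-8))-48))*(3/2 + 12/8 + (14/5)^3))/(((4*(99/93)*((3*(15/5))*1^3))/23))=-179068028/42075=-4255.92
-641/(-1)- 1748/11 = 5303/11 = 482.09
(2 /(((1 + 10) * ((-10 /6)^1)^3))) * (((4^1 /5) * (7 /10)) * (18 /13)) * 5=-13608 /89375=-0.15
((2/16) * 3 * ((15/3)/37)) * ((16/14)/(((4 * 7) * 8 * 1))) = 0.00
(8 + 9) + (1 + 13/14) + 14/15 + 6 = 5431/210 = 25.86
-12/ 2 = -6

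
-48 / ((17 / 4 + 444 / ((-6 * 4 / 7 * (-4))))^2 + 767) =-0.02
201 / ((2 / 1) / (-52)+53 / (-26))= -871 / 9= -96.78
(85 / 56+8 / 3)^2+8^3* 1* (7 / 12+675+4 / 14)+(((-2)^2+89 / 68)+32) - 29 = 166047524705 / 479808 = 346070.77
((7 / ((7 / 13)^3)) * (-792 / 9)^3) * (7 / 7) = -1497193984 / 49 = -30554979.27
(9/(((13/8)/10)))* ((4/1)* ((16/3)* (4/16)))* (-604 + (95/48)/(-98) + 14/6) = -113213400/637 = -177729.04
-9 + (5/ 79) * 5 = -686/ 79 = -8.68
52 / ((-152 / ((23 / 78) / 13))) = -23 / 2964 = -0.01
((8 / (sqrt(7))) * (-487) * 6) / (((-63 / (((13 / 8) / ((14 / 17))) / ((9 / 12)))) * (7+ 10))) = 25324 * sqrt(7) / 3087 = 21.70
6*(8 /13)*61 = 2928 /13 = 225.23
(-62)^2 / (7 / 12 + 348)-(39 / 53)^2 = 123211209 / 11750047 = 10.49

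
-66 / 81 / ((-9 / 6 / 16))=704 / 81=8.69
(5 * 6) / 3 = 10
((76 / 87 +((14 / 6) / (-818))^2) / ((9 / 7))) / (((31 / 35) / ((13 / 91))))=5339659255 / 48724940556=0.11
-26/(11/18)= -468/11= -42.55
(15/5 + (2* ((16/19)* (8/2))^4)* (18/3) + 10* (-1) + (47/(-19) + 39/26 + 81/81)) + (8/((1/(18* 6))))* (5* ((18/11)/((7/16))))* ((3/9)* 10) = 1111798839673/20069434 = 55397.62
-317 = -317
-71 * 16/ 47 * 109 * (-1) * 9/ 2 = 557208/ 47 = 11855.49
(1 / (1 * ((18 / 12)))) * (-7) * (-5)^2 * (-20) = 7000 / 3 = 2333.33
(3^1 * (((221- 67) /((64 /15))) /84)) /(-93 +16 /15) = -2475 /176512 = -0.01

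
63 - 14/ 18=62.22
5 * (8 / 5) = 8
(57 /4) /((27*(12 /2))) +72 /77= 17015 /16632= 1.02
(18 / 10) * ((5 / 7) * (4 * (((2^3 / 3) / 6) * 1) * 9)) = 144 / 7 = 20.57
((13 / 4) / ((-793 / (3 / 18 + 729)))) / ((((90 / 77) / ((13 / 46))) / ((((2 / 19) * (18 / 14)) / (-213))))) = 125125 / 272541168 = 0.00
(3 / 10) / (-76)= -3 / 760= -0.00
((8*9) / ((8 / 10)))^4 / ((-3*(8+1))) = -2430000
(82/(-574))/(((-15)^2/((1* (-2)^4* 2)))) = -32/1575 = -0.02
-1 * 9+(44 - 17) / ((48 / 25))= 5.06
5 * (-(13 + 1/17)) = -1110/17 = -65.29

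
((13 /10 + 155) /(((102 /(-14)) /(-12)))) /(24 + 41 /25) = 10.04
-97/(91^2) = -97/8281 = -0.01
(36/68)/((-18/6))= -3/17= -0.18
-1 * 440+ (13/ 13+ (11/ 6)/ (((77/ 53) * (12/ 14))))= -15751/ 36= -437.53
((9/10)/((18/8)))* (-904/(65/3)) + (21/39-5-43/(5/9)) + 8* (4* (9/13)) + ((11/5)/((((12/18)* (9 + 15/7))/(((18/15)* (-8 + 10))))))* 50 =-13279/325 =-40.86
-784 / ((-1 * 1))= 784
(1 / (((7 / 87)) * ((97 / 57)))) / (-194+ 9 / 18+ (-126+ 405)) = 58 / 679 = 0.09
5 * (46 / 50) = 23 / 5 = 4.60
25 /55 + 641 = 641.45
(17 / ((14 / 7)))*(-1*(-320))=2720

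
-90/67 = -1.34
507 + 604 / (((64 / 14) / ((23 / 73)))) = 320399 / 584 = 548.63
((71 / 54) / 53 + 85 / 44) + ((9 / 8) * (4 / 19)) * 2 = 2.43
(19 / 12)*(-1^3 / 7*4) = -19 / 21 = -0.90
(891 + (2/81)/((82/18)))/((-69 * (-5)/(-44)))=-14466364/127305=-113.64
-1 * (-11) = 11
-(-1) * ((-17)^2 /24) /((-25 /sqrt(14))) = -289 * sqrt(14) /600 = -1.80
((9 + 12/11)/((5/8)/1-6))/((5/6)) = -5328/2365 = -2.25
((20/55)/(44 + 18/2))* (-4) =-16/583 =-0.03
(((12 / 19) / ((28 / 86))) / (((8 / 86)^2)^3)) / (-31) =-815455833321 / 8443904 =-96573.32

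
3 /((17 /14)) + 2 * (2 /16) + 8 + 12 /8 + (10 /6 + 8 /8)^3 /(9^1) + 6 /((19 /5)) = 4993951 /313956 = 15.91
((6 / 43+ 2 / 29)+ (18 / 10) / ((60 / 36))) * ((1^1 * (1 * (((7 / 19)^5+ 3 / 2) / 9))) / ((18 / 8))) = 599475005918 / 6252583292325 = 0.10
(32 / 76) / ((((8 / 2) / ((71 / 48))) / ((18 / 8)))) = 213 / 608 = 0.35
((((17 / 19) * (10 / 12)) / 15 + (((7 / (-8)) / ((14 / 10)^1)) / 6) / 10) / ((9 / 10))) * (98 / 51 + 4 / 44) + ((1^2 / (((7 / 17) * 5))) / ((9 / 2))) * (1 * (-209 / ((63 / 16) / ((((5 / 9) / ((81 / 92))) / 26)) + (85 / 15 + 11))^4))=129301424148768461068648643111725 / 1471710792531237216606970124151888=0.09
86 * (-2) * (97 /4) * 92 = -383732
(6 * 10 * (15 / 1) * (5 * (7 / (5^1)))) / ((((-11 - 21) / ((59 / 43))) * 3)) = -30975 / 344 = -90.04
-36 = -36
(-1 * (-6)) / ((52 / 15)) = 45 / 26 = 1.73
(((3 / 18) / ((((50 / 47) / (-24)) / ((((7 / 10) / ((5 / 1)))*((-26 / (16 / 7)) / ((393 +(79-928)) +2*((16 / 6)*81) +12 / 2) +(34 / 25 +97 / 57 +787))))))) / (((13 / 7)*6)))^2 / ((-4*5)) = -15513744514505582204209 / 222377805000000000000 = -69.76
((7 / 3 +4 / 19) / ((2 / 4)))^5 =2051114900000 / 601692057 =3408.91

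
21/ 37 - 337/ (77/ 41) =-509612/ 2849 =-178.87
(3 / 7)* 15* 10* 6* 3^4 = 218700 / 7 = 31242.86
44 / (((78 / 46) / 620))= 627440 / 39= 16088.21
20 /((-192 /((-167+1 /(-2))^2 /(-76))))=561125 /14592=38.45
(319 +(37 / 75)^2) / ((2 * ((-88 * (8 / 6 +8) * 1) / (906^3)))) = -6955490925612 / 48125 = -144529681.57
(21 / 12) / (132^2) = 7 / 69696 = 0.00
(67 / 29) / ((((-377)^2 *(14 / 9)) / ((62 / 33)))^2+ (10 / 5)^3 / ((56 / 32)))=4056381 / 24313242918249539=0.00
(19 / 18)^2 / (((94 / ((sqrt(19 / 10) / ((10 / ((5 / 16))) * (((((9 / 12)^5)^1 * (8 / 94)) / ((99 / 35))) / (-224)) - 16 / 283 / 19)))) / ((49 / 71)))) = -16740020528 * sqrt(190) / 81765618885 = -2.82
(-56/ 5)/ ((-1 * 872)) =7/ 545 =0.01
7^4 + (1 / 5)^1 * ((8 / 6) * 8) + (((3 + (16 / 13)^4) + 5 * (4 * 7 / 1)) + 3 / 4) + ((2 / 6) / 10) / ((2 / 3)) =1092127484 / 428415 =2549.23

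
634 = 634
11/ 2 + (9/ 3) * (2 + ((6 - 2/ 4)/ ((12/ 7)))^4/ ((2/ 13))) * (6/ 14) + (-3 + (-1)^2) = 460122973/ 516096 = 891.55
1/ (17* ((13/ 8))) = 8/ 221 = 0.04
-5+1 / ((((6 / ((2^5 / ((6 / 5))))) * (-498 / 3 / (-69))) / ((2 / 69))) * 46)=-5.00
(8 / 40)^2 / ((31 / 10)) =0.01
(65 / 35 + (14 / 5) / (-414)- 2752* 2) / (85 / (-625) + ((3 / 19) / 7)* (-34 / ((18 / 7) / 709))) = 9467480075 / 364083951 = 26.00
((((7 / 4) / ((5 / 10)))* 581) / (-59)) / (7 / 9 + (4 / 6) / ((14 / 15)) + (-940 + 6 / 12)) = 256221 / 6973151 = 0.04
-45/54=-5/6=-0.83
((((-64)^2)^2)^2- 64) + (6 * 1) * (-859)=281474976705438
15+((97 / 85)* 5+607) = 10671 / 17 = 627.71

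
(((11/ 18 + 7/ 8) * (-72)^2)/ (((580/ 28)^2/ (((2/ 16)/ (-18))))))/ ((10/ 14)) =-36701/ 210250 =-0.17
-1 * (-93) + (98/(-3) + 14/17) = 3119/51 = 61.16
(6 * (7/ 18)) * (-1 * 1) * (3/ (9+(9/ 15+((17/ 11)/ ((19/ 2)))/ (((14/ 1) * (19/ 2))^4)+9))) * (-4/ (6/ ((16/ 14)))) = 5231700055120/ 18245553942741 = 0.29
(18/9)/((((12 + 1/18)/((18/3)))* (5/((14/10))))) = 216/775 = 0.28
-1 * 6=-6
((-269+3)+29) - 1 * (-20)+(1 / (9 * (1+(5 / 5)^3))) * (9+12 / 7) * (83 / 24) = -216661 / 1008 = -214.94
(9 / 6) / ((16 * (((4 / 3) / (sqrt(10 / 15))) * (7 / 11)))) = 33 * sqrt(6) / 896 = 0.09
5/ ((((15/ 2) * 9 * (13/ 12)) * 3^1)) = 8/ 351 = 0.02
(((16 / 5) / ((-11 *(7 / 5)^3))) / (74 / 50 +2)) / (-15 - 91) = 5000 / 17397303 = 0.00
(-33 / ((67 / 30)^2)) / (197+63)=-1485 / 58357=-0.03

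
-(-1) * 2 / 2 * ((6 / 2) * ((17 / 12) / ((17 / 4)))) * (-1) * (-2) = 2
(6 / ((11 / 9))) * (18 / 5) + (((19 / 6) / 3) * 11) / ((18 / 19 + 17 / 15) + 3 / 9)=5104441 / 227040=22.48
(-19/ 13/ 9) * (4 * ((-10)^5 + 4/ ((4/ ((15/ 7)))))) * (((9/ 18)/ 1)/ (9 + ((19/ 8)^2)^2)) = 1676173312/ 2106531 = 795.70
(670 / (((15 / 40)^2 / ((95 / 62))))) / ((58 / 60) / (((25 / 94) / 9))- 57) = -63650000 / 211761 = -300.57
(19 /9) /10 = 19 /90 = 0.21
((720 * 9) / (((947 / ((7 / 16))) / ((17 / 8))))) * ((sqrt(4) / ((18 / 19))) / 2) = 101745 / 15152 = 6.71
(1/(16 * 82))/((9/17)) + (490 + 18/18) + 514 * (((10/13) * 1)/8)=82957325/153504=540.42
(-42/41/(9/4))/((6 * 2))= -14/369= -0.04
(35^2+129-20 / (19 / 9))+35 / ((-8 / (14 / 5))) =101253 / 76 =1332.28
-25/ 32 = -0.78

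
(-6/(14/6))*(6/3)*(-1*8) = 288/7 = 41.14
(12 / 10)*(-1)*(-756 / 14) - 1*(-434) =2494 / 5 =498.80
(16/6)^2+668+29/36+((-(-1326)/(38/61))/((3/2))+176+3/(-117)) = 6731077/2964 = 2270.94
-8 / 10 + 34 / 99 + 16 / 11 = 1.00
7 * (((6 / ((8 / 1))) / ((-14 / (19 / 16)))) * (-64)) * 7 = 199.50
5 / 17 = 0.29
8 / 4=2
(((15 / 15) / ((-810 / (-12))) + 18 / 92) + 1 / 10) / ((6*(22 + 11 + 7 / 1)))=241 / 186300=0.00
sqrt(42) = 6.48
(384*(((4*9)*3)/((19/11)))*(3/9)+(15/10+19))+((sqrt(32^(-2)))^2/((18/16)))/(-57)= 526879295/65664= 8023.87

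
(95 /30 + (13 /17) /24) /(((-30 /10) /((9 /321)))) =-435 /14552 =-0.03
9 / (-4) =-9 / 4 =-2.25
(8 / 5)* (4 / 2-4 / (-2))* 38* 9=10944 / 5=2188.80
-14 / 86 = -7 / 43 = -0.16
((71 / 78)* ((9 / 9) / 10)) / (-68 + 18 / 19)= -1349 / 993720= -0.00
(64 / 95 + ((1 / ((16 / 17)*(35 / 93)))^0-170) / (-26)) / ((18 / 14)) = 9541 / 1710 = 5.58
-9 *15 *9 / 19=-1215 / 19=-63.95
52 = 52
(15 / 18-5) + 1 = -19 / 6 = -3.17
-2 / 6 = -1 / 3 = -0.33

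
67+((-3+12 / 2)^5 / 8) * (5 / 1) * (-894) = -542837 / 4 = -135709.25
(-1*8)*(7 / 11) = -56 / 11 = -5.09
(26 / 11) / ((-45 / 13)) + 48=23422 / 495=47.32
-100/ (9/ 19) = -1900/ 9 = -211.11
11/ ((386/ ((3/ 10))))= 33/ 3860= 0.01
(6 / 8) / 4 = 3 / 16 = 0.19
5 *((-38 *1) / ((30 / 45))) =-285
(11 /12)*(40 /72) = 55 /108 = 0.51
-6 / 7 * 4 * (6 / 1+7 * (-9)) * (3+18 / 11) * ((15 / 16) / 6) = 43605 / 308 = 141.57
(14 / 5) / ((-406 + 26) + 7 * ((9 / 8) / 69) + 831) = 2576 / 415025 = 0.01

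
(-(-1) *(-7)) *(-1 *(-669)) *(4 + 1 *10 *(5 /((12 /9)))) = -388689 /2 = -194344.50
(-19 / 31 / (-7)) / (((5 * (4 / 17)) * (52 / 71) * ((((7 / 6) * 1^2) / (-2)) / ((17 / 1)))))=-1169583 / 394940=-2.96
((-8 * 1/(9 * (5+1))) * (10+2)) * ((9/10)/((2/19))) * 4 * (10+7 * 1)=-5168/5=-1033.60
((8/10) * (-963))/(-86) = 8.96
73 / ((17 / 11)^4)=1068793 / 83521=12.80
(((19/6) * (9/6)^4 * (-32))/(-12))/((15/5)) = 57/4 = 14.25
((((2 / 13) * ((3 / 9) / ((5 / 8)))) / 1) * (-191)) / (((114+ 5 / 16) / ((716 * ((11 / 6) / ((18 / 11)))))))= -1059038464 / 9629685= -109.98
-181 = -181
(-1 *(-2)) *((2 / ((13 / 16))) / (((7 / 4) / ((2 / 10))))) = 256 / 455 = 0.56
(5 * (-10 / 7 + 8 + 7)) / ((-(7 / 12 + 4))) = -1140 / 77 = -14.81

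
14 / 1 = 14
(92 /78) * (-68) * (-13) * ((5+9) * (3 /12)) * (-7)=-76636 /3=-25545.33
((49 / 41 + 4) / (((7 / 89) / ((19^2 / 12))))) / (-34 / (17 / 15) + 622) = 2281159 / 679616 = 3.36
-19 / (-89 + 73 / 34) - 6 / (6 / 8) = -22978 / 2953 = -7.78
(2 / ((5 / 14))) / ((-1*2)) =-14 / 5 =-2.80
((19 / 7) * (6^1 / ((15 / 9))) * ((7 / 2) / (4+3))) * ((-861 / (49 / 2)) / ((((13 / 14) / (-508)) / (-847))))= -5171425776 / 65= -79560396.55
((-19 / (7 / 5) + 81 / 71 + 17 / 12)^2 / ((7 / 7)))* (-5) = -606.53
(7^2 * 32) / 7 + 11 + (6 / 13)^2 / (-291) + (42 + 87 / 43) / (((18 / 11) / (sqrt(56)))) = 6941 * sqrt(14) / 129 + 3852343 / 16393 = 436.32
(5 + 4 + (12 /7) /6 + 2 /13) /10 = 859 /910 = 0.94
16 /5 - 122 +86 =-164 /5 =-32.80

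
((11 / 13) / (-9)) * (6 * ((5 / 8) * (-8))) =2.82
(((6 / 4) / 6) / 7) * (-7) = -1 / 4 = -0.25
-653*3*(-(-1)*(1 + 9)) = -19590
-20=-20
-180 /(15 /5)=-60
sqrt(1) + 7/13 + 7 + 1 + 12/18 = 398/39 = 10.21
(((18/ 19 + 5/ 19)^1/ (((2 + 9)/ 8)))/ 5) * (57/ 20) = 138/ 275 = 0.50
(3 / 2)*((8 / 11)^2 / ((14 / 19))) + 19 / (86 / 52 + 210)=5437154 / 4661041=1.17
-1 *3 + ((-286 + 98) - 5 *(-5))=-166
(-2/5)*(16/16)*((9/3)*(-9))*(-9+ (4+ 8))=162/5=32.40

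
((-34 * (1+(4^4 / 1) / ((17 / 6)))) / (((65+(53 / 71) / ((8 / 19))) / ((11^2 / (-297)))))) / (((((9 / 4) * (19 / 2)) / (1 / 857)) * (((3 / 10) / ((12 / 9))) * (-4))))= -1552503040 / 1350615400767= -0.00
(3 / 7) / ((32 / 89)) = 267 / 224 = 1.19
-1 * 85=-85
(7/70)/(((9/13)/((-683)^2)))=6064357/90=67381.74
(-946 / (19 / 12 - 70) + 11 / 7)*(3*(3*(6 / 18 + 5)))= 4247760 / 5747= 739.13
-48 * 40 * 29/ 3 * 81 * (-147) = 220993920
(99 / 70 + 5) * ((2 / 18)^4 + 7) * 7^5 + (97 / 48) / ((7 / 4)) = 754651.89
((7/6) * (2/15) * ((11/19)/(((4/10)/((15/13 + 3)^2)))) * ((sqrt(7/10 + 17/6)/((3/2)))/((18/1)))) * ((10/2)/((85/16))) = 2464 * sqrt(795)/272935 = 0.25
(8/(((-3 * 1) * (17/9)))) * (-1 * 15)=360/17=21.18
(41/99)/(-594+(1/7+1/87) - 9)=-8323/12115389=-0.00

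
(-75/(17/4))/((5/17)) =-60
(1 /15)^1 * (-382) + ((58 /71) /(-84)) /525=-39869369 /1565550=-25.47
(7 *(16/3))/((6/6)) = 37.33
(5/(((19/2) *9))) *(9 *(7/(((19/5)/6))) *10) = 21000/361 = 58.17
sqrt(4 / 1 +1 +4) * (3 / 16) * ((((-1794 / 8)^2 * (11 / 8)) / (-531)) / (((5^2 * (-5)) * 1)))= 8850699 / 15104000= 0.59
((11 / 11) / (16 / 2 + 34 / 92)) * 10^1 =92 / 77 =1.19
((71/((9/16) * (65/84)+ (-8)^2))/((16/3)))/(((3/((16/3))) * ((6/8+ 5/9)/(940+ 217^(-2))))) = 2413608907008/9126850523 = 264.45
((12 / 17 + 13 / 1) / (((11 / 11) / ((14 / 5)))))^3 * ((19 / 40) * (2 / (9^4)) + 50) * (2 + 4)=113865765421120916 / 6715456875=16955773.46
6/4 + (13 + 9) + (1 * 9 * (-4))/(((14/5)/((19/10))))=-13/14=-0.93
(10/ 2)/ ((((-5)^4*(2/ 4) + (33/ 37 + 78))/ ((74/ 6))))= 13690/ 86889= 0.16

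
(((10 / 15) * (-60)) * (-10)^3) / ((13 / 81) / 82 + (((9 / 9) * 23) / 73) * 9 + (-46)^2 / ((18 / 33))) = 19394640000 / 1882332679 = 10.30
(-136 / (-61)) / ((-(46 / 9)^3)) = -12393 / 742187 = -0.02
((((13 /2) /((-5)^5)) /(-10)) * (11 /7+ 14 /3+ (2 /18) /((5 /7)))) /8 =13091 /78750000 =0.00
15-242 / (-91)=1607 / 91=17.66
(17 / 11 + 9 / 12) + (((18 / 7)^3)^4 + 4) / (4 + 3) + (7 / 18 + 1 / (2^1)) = 458249328685815307 / 38368048121172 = 11943.51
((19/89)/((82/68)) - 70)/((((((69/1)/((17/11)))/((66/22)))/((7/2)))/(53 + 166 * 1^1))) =-3319962912/923197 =-3596.16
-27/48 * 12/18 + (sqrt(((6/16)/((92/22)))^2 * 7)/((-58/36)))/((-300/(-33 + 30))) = -3/8-297 * sqrt(7)/533600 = -0.38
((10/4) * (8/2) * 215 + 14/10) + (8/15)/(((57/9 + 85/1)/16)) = 1473773/685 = 2151.49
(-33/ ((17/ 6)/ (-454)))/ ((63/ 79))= 789052/ 119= 6630.69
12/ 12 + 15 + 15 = 31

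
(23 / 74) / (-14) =-23 / 1036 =-0.02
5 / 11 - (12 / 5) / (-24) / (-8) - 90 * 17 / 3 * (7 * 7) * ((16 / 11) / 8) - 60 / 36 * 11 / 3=-36030499 / 7920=-4549.31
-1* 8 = -8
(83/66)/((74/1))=83/4884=0.02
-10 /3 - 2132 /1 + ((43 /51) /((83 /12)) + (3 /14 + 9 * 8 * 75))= 193490599 /59262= 3265.00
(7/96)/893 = 7/85728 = 0.00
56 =56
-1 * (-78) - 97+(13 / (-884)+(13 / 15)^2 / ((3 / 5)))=-163063 / 9180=-17.76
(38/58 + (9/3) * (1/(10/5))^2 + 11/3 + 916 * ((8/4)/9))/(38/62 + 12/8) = 6752017/68382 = 98.74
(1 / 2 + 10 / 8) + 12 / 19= 181 / 76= 2.38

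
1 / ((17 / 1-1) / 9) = 9 / 16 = 0.56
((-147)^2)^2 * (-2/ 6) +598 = -155649029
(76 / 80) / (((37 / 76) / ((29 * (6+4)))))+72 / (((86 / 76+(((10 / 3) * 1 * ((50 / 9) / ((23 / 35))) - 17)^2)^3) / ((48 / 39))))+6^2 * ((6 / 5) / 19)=22102452658292035518994612308206 / 38901425610697136762366388635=568.17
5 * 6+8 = 38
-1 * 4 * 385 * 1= -1540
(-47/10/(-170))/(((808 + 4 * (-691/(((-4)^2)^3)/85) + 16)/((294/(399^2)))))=24064/388365256635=0.00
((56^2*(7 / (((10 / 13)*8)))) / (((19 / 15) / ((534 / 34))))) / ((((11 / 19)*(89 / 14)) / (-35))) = -78656760 / 187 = -420624.39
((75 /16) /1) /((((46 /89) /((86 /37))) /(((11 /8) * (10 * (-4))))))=-15786375 /13616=-1159.40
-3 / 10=-0.30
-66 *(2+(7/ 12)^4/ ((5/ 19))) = -2782769/ 17280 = -161.04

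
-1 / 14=-0.07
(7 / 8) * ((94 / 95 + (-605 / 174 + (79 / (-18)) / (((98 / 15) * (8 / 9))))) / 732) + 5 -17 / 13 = 519848672507 / 140940334080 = 3.69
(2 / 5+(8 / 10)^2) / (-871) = -2 / 1675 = -0.00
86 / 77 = 1.12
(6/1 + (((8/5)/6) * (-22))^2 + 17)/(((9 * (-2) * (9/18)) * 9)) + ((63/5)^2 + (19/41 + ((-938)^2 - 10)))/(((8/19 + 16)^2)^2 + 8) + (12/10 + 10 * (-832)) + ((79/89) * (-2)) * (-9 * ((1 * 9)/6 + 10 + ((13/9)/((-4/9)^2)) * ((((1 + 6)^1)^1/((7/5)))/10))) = -406644857420323857793/50419384938330768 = -8065.25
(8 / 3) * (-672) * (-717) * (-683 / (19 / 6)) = -5265372672 / 19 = -277124877.47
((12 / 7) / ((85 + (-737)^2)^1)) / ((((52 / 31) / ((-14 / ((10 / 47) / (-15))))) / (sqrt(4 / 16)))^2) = 401218461 / 1468958816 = 0.27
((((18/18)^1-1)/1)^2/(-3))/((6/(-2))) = 0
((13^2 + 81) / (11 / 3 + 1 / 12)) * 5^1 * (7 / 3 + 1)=10000 / 9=1111.11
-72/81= -8/9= -0.89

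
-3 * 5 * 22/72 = -55/12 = -4.58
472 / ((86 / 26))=6136 / 43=142.70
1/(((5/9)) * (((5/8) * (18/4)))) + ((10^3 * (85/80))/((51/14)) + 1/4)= 87767/300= 292.56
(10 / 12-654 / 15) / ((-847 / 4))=2566 / 12705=0.20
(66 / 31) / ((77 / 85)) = 510 / 217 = 2.35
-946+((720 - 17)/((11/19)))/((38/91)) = 43161/22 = 1961.86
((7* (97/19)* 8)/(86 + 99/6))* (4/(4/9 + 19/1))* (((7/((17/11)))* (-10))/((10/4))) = -17208576/1655375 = -10.40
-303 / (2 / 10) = -1515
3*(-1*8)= -24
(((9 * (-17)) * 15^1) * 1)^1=-2295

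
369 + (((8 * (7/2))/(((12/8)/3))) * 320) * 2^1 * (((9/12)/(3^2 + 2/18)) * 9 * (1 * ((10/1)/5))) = 2192409/41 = 53473.39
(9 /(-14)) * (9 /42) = -27 /196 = -0.14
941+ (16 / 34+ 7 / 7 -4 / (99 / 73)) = 1581214 / 1683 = 939.52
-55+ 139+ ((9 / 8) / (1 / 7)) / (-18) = 83.56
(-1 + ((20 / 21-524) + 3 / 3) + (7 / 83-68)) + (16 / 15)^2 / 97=-7493457739 / 12680325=-590.95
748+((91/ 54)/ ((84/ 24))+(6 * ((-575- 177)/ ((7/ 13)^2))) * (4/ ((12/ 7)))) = -6721289/ 189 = -35562.38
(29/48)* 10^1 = 145/24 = 6.04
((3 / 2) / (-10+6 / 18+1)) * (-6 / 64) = 27 / 1664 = 0.02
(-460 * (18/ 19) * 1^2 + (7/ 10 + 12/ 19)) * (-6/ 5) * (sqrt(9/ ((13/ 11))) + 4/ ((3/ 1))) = 330188/ 475 + 742923 * sqrt(143)/ 6175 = 2133.85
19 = 19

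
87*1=87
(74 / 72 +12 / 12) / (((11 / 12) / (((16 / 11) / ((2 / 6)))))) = 1168 / 121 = 9.65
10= 10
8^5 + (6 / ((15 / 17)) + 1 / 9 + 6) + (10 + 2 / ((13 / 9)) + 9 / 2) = 38372251 / 1170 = 32796.80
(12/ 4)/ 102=1/ 34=0.03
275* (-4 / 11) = -100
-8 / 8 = -1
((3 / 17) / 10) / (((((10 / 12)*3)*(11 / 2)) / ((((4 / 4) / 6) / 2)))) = 1 / 9350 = 0.00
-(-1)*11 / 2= 11 / 2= 5.50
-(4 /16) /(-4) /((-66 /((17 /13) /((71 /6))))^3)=-4913 /16745693625232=-0.00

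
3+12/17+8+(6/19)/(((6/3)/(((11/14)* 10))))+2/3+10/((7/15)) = 237688/6783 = 35.04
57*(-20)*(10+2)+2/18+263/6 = -245449/18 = -13636.06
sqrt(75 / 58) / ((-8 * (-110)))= sqrt(174) / 10208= 0.00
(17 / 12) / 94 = 0.02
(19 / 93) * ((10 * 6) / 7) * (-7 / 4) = -95 / 31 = -3.06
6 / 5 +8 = 46 / 5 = 9.20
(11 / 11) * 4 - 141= -137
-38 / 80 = -19 / 40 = -0.48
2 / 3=0.67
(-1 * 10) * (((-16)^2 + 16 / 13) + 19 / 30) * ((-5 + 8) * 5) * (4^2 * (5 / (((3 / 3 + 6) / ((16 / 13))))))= -643628800 / 1183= -544064.92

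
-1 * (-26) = 26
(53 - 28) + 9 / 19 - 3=427 / 19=22.47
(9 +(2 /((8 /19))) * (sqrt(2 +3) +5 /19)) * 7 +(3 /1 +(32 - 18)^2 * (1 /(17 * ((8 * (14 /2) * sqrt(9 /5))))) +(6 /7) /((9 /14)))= 6797 * sqrt(5) /204 +913 /12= 150.59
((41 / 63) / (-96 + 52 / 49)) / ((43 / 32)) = -2296 / 450081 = -0.01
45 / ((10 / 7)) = 63 / 2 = 31.50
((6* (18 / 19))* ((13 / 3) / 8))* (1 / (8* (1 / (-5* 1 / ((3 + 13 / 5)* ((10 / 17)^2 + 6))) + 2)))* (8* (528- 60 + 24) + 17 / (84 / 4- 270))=-276152743425 / 931111264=-296.58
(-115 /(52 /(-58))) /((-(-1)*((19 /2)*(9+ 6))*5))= 667 /3705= 0.18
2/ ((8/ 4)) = 1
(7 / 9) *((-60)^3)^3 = -7838208000000000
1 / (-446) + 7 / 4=1559 / 892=1.75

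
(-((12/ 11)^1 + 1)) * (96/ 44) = -552/ 121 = -4.56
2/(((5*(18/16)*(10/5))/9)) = 8/5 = 1.60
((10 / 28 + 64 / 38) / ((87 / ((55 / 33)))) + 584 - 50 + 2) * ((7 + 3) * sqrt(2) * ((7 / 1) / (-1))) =-62025085 * sqrt(2) / 1653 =-53065.16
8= 8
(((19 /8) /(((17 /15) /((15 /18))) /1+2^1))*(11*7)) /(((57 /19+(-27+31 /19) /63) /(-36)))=-754.38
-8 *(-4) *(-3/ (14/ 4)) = -192/ 7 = -27.43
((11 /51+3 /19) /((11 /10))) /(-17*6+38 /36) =-21720 /6455801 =-0.00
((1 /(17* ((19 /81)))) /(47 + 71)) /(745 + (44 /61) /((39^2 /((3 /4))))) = 2505087 /878170419364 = 0.00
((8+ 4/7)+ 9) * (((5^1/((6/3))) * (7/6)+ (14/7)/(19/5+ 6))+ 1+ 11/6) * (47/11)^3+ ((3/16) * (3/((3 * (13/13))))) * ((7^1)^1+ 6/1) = 59629233759/7304528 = 8163.32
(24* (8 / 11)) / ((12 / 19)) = 304 / 11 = 27.64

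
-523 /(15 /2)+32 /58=-30094 /435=-69.18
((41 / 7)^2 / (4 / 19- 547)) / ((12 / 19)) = -0.10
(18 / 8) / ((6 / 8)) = 3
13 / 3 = 4.33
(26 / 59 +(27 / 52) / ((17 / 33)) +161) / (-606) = -2824223 / 10535512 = -0.27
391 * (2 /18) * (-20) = -7820 /9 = -868.89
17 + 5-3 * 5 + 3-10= 0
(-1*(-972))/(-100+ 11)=-972/89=-10.92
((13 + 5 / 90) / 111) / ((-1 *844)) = -235 / 1686312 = -0.00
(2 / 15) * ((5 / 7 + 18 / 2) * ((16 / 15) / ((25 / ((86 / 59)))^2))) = 16093696 / 3426609375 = 0.00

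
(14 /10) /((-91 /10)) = -2 /13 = -0.15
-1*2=-2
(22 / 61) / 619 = 22 / 37759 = 0.00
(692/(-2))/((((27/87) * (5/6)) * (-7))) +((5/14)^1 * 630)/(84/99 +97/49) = 129972589/480165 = 270.68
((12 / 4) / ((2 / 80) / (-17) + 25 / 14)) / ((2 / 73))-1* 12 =139768 / 2831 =49.37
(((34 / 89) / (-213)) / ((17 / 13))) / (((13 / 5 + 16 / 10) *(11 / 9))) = -130 / 486563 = -0.00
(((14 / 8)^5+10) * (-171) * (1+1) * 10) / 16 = -23125185 / 4096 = -5645.80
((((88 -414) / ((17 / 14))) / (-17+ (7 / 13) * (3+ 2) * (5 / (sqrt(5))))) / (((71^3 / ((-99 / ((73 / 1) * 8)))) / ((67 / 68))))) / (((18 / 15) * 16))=-2131724595 / 4857103643780096 -5739258525 * sqrt(5) / 82570761944261632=-0.00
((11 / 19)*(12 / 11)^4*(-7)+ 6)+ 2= 57160 / 25289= 2.26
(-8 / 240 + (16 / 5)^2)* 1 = 1531 / 150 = 10.21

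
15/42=5/14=0.36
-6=-6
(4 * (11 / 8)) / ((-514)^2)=11 / 528392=0.00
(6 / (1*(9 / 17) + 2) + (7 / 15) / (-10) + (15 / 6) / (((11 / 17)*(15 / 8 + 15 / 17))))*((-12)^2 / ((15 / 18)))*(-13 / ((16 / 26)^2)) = -1045616013 / 47300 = -22106.05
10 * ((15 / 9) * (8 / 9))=400 / 27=14.81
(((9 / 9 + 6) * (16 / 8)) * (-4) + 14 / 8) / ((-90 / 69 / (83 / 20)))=414253 / 2400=172.61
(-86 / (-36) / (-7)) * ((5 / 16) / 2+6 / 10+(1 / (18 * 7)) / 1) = -331229 / 1270080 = -0.26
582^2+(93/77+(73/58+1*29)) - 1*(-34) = 1513033757/4466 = 338789.47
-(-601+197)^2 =-163216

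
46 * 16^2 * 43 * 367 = 185837056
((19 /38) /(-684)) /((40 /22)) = -11 /27360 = -0.00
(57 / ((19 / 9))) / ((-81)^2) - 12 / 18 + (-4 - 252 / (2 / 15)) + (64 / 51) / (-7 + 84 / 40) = -383567539 / 202419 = -1894.92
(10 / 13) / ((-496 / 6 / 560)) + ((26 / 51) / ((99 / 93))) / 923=-250910314 / 48155679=-5.21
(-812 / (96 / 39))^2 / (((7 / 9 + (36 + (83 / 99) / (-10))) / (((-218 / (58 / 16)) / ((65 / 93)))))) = -6179606433 / 24218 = -255165.84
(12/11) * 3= 36/11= 3.27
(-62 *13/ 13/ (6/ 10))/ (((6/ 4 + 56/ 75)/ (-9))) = 413.95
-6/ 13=-0.46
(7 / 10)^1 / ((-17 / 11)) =-77 / 170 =-0.45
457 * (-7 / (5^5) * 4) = -12796 / 3125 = -4.09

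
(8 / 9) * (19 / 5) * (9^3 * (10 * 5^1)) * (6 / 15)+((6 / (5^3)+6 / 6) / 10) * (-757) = 61460833 / 1250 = 49168.67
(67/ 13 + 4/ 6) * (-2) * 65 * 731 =-1659370/ 3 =-553123.33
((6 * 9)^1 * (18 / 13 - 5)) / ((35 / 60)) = -30456 / 91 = -334.68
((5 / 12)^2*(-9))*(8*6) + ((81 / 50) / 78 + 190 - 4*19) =50727 / 1300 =39.02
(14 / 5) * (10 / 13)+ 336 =4396 / 13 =338.15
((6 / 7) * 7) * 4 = 24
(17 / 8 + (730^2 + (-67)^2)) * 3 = 12897387 / 8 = 1612173.38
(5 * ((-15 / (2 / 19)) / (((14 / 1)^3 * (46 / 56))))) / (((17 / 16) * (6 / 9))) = -8550 / 19159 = -0.45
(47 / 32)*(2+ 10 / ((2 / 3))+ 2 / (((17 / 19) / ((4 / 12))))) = 42535 / 1632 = 26.06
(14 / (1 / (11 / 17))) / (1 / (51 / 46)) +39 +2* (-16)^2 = 12904 / 23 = 561.04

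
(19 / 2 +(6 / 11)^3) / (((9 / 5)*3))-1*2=-15143 / 71874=-0.21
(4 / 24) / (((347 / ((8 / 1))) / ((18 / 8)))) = 3 / 347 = 0.01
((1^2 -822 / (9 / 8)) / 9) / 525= -2189 / 14175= -0.15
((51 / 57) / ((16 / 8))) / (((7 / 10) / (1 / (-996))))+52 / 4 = 1721999 / 132468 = 13.00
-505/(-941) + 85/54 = 107255/50814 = 2.11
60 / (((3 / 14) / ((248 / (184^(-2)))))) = 2350960640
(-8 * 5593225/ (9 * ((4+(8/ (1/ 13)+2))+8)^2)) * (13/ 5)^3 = -983065226/ 156645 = -6275.75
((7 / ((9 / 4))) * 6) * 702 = 13104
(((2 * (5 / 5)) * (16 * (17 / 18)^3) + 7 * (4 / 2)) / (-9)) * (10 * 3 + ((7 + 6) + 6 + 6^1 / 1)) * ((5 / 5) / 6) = -821095 / 19683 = -41.72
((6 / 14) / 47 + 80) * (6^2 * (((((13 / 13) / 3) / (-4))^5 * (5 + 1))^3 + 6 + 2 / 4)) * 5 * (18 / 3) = 61021613145854967265 / 108644335091712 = 561664.01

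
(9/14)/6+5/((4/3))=3.86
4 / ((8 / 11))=11 / 2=5.50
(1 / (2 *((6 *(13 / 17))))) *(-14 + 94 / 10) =-391 / 780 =-0.50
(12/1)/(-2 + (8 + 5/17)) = 204/107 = 1.91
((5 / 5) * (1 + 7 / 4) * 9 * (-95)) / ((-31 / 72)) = 169290 / 31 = 5460.97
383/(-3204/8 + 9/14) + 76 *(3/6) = 103681/2799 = 37.04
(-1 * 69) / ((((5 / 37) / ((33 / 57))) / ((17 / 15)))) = -159137 / 475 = -335.03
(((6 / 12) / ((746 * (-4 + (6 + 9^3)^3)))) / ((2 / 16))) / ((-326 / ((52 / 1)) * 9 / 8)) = -416 / 217270597422861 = -0.00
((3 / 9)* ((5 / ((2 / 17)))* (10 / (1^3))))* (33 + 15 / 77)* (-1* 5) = -1810500 / 77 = -23512.99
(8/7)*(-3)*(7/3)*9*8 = -576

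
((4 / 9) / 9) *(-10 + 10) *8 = 0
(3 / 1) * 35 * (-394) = -41370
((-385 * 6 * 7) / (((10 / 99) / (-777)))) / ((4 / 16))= 497537964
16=16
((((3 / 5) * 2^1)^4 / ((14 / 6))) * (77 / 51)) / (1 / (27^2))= 10392624 / 10625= 978.13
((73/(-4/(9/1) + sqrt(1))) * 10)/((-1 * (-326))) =657/163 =4.03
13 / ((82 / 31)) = 403 / 82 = 4.91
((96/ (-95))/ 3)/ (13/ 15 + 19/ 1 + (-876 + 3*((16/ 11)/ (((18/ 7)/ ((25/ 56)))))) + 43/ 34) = 35904/ 91039697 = 0.00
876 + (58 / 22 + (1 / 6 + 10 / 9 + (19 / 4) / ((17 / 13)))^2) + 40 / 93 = 115353172205 / 127719504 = 903.18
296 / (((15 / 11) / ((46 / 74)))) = 134.93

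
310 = 310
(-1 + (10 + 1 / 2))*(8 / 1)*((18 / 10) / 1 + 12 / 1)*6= 31464 / 5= 6292.80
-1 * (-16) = 16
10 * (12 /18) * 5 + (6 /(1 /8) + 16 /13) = 3220 /39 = 82.56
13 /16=0.81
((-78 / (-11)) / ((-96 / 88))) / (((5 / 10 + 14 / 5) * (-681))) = 65 / 22473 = 0.00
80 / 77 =1.04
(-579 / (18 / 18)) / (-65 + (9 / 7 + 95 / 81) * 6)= 109431 / 9497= 11.52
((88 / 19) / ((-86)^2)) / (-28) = -11 / 491834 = -0.00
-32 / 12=-8 / 3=-2.67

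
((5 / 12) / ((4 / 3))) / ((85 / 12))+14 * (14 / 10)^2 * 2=54.92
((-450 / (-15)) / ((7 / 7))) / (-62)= -15 / 31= -0.48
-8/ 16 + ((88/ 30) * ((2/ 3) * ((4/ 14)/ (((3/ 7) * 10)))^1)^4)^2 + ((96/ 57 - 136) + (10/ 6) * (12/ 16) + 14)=-34379784995499442559/ 287538644179687500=-119.57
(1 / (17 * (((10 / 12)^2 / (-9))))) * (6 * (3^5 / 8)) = -59049 / 425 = -138.94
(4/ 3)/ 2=2/ 3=0.67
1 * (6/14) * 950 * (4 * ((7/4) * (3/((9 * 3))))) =950/3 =316.67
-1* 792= -792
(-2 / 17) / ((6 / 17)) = -1 / 3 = -0.33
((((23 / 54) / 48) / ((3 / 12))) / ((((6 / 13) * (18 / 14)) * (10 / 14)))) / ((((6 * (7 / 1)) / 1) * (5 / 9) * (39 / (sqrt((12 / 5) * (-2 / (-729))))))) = 161 * sqrt(30) / 118098000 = 0.00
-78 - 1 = -79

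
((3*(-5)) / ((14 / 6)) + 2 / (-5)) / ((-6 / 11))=2629 / 210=12.52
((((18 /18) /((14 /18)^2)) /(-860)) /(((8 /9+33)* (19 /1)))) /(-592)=729 /144567169600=0.00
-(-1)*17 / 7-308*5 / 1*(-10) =107817 / 7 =15402.43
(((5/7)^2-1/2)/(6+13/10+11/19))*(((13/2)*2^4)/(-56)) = -1235/513471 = -0.00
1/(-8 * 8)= -1/64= -0.02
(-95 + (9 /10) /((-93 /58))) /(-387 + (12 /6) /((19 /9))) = 281428 /1136925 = 0.25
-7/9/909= -7/8181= -0.00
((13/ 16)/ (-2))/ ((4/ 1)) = -13/ 128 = -0.10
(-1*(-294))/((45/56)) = 5488/15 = 365.87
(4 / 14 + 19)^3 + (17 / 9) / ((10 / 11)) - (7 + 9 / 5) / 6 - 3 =44272001 / 6174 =7170.72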